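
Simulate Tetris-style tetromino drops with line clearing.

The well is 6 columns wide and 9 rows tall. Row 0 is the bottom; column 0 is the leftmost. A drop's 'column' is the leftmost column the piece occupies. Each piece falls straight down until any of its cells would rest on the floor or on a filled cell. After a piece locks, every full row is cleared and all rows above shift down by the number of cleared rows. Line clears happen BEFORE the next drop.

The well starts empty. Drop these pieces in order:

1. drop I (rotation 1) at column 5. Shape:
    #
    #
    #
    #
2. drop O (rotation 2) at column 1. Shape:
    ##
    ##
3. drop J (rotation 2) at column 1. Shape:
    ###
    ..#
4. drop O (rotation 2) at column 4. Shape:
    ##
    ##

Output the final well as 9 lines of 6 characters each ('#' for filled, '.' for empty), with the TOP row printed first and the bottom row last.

Answer: ......
......
......
....##
....##
.....#
.###.#
.###.#
.##..#

Derivation:
Drop 1: I rot1 at col 5 lands with bottom-row=0; cleared 0 line(s) (total 0); column heights now [0 0 0 0 0 4], max=4
Drop 2: O rot2 at col 1 lands with bottom-row=0; cleared 0 line(s) (total 0); column heights now [0 2 2 0 0 4], max=4
Drop 3: J rot2 at col 1 lands with bottom-row=1; cleared 0 line(s) (total 0); column heights now [0 3 3 3 0 4], max=4
Drop 4: O rot2 at col 4 lands with bottom-row=4; cleared 0 line(s) (total 0); column heights now [0 3 3 3 6 6], max=6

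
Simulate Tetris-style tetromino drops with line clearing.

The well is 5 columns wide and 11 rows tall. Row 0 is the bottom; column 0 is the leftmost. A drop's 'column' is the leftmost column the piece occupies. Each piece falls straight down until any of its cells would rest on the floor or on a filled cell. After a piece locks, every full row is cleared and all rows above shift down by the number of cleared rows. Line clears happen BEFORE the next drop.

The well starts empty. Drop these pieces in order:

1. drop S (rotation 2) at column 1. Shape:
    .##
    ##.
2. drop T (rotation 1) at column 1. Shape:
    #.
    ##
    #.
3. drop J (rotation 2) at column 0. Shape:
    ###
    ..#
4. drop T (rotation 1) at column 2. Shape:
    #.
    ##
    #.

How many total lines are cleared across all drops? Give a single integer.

Drop 1: S rot2 at col 1 lands with bottom-row=0; cleared 0 line(s) (total 0); column heights now [0 1 2 2 0], max=2
Drop 2: T rot1 at col 1 lands with bottom-row=1; cleared 0 line(s) (total 0); column heights now [0 4 3 2 0], max=4
Drop 3: J rot2 at col 0 lands with bottom-row=3; cleared 0 line(s) (total 0); column heights now [5 5 5 2 0], max=5
Drop 4: T rot1 at col 2 lands with bottom-row=5; cleared 0 line(s) (total 0); column heights now [5 5 8 7 0], max=8

Answer: 0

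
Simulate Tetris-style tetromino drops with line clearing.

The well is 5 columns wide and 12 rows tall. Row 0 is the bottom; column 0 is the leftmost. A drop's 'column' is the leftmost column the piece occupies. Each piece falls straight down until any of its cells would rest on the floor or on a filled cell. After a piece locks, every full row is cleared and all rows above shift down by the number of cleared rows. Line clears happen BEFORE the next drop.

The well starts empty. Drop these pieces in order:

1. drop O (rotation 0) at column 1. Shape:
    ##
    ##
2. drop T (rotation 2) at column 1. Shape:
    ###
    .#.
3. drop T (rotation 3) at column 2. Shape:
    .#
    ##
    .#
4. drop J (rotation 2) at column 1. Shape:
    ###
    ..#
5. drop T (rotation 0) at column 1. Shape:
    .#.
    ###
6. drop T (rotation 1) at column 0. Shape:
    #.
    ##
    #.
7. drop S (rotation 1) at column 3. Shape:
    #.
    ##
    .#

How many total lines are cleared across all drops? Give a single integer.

Answer: 2

Derivation:
Drop 1: O rot0 at col 1 lands with bottom-row=0; cleared 0 line(s) (total 0); column heights now [0 2 2 0 0], max=2
Drop 2: T rot2 at col 1 lands with bottom-row=2; cleared 0 line(s) (total 0); column heights now [0 4 4 4 0], max=4
Drop 3: T rot3 at col 2 lands with bottom-row=4; cleared 0 line(s) (total 0); column heights now [0 4 6 7 0], max=7
Drop 4: J rot2 at col 1 lands with bottom-row=7; cleared 0 line(s) (total 0); column heights now [0 9 9 9 0], max=9
Drop 5: T rot0 at col 1 lands with bottom-row=9; cleared 0 line(s) (total 0); column heights now [0 10 11 10 0], max=11
Drop 6: T rot1 at col 0 lands with bottom-row=9; cleared 0 line(s) (total 0); column heights now [12 11 11 10 0], max=12
Drop 7: S rot1 at col 3 lands with bottom-row=9; cleared 2 line(s) (total 2); column heights now [10 9 9 10 0], max=10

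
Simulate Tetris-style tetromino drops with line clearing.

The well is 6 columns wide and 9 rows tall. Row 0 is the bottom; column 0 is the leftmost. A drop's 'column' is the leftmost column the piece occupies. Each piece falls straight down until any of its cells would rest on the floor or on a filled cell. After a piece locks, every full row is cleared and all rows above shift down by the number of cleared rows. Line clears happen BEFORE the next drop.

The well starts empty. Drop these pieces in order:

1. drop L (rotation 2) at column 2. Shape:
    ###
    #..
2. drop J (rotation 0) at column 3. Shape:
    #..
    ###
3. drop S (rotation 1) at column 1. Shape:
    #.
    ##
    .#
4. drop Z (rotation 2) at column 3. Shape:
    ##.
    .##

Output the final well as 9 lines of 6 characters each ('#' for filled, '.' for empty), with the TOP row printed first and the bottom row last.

Drop 1: L rot2 at col 2 lands with bottom-row=0; cleared 0 line(s) (total 0); column heights now [0 0 2 2 2 0], max=2
Drop 2: J rot0 at col 3 lands with bottom-row=2; cleared 0 line(s) (total 0); column heights now [0 0 2 4 3 3], max=4
Drop 3: S rot1 at col 1 lands with bottom-row=2; cleared 0 line(s) (total 0); column heights now [0 5 4 4 3 3], max=5
Drop 4: Z rot2 at col 3 lands with bottom-row=3; cleared 0 line(s) (total 0); column heights now [0 5 4 5 5 4], max=5

Answer: ......
......
......
......
.#.##.
.#####
..####
..###.
..#...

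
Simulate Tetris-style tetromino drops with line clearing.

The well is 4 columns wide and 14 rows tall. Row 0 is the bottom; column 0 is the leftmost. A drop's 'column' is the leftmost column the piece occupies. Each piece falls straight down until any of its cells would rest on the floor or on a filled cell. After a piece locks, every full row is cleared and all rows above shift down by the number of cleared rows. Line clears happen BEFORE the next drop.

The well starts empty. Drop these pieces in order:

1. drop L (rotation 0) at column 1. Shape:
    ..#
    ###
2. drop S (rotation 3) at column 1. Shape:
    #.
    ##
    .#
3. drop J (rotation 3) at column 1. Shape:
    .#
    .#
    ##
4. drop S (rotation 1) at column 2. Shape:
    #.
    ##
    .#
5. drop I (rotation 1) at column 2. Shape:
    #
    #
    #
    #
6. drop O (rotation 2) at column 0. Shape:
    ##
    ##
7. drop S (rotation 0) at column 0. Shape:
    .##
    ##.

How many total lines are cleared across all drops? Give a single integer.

Answer: 1

Derivation:
Drop 1: L rot0 at col 1 lands with bottom-row=0; cleared 0 line(s) (total 0); column heights now [0 1 1 2], max=2
Drop 2: S rot3 at col 1 lands with bottom-row=1; cleared 0 line(s) (total 0); column heights now [0 4 3 2], max=4
Drop 3: J rot3 at col 1 lands with bottom-row=4; cleared 0 line(s) (total 0); column heights now [0 5 7 2], max=7
Drop 4: S rot1 at col 2 lands with bottom-row=6; cleared 0 line(s) (total 0); column heights now [0 5 9 8], max=9
Drop 5: I rot1 at col 2 lands with bottom-row=9; cleared 0 line(s) (total 0); column heights now [0 5 13 8], max=13
Drop 6: O rot2 at col 0 lands with bottom-row=5; cleared 1 line(s) (total 1); column heights now [6 6 12 7], max=12
Drop 7: S rot0 at col 0 lands with bottom-row=11; cleared 0 line(s) (total 1); column heights now [12 13 13 7], max=13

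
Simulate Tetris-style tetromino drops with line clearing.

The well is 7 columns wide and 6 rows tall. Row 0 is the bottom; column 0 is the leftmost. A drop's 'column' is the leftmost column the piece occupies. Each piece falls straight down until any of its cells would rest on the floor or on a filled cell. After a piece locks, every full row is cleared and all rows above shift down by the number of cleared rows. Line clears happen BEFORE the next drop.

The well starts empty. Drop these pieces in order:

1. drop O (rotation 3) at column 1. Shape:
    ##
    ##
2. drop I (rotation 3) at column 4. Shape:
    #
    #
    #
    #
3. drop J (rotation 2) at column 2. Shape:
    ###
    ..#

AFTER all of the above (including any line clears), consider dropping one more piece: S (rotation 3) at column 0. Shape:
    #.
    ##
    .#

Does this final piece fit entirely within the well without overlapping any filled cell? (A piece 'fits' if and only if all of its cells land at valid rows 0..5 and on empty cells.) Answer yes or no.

Drop 1: O rot3 at col 1 lands with bottom-row=0; cleared 0 line(s) (total 0); column heights now [0 2 2 0 0 0 0], max=2
Drop 2: I rot3 at col 4 lands with bottom-row=0; cleared 0 line(s) (total 0); column heights now [0 2 2 0 4 0 0], max=4
Drop 3: J rot2 at col 2 lands with bottom-row=4; cleared 0 line(s) (total 0); column heights now [0 2 6 6 6 0 0], max=6
Test piece S rot3 at col 0 (width 2): heights before test = [0 2 6 6 6 0 0]; fits = True

Answer: yes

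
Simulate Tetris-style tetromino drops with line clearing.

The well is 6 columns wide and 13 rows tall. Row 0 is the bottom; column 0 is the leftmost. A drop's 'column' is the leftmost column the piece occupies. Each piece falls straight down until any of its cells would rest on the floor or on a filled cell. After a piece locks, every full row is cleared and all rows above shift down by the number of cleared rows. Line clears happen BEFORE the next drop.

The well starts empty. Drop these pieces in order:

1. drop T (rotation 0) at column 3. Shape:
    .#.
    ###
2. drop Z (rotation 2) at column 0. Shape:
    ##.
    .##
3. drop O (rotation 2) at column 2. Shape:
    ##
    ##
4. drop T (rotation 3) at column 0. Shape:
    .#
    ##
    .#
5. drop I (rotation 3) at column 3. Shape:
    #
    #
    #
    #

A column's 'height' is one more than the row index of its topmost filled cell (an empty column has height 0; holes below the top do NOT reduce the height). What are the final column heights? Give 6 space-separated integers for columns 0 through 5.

Drop 1: T rot0 at col 3 lands with bottom-row=0; cleared 0 line(s) (total 0); column heights now [0 0 0 1 2 1], max=2
Drop 2: Z rot2 at col 0 lands with bottom-row=0; cleared 0 line(s) (total 0); column heights now [2 2 1 1 2 1], max=2
Drop 3: O rot2 at col 2 lands with bottom-row=1; cleared 0 line(s) (total 0); column heights now [2 2 3 3 2 1], max=3
Drop 4: T rot3 at col 0 lands with bottom-row=2; cleared 0 line(s) (total 0); column heights now [4 5 3 3 2 1], max=5
Drop 5: I rot3 at col 3 lands with bottom-row=3; cleared 0 line(s) (total 0); column heights now [4 5 3 7 2 1], max=7

Answer: 4 5 3 7 2 1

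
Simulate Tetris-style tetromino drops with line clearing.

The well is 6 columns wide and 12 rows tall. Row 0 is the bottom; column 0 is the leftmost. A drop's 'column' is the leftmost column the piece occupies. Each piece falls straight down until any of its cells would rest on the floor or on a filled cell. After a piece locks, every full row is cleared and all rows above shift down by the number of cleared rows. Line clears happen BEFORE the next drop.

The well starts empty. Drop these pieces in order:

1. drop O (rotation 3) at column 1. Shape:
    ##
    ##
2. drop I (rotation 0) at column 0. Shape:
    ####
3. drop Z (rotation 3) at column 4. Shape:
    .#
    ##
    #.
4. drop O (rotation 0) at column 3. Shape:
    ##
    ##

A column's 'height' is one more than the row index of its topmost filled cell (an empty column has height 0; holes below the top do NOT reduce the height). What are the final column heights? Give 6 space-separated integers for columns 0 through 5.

Answer: 3 3 3 5 5 3

Derivation:
Drop 1: O rot3 at col 1 lands with bottom-row=0; cleared 0 line(s) (total 0); column heights now [0 2 2 0 0 0], max=2
Drop 2: I rot0 at col 0 lands with bottom-row=2; cleared 0 line(s) (total 0); column heights now [3 3 3 3 0 0], max=3
Drop 3: Z rot3 at col 4 lands with bottom-row=0; cleared 0 line(s) (total 0); column heights now [3 3 3 3 2 3], max=3
Drop 4: O rot0 at col 3 lands with bottom-row=3; cleared 0 line(s) (total 0); column heights now [3 3 3 5 5 3], max=5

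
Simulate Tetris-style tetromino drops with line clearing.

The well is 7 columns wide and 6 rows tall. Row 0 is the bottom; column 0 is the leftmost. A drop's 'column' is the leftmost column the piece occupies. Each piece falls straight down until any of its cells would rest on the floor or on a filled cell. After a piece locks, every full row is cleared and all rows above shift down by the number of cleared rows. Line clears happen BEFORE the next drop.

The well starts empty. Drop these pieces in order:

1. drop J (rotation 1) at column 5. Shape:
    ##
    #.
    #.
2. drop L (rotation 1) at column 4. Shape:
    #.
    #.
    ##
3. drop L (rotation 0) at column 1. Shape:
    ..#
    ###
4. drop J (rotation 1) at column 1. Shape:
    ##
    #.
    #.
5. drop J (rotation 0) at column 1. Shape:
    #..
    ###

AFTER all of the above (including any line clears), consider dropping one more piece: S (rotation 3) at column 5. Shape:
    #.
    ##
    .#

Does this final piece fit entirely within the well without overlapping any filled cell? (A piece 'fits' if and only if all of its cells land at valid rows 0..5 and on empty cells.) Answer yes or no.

Drop 1: J rot1 at col 5 lands with bottom-row=0; cleared 0 line(s) (total 0); column heights now [0 0 0 0 0 3 3], max=3
Drop 2: L rot1 at col 4 lands with bottom-row=3; cleared 0 line(s) (total 0); column heights now [0 0 0 0 6 4 3], max=6
Drop 3: L rot0 at col 1 lands with bottom-row=0; cleared 0 line(s) (total 0); column heights now [0 1 1 2 6 4 3], max=6
Drop 4: J rot1 at col 1 lands with bottom-row=1; cleared 0 line(s) (total 0); column heights now [0 4 4 2 6 4 3], max=6
Drop 5: J rot0 at col 1 lands with bottom-row=4; cleared 0 line(s) (total 0); column heights now [0 6 5 5 6 4 3], max=6
Test piece S rot3 at col 5 (width 2): heights before test = [0 6 5 5 6 4 3]; fits = True

Answer: yes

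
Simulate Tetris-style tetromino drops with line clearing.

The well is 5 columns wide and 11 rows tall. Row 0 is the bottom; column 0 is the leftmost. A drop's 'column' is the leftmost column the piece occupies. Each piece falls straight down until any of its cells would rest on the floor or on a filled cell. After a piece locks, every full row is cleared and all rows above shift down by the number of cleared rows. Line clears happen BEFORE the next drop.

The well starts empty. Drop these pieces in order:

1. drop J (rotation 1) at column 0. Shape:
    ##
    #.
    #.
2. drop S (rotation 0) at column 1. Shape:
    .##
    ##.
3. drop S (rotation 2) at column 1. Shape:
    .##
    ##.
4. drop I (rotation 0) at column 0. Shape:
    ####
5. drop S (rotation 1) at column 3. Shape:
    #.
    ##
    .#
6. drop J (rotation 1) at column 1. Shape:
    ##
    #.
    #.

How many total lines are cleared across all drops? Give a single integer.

Drop 1: J rot1 at col 0 lands with bottom-row=0; cleared 0 line(s) (total 0); column heights now [3 3 0 0 0], max=3
Drop 2: S rot0 at col 1 lands with bottom-row=3; cleared 0 line(s) (total 0); column heights now [3 4 5 5 0], max=5
Drop 3: S rot2 at col 1 lands with bottom-row=5; cleared 0 line(s) (total 0); column heights now [3 6 7 7 0], max=7
Drop 4: I rot0 at col 0 lands with bottom-row=7; cleared 0 line(s) (total 0); column heights now [8 8 8 8 0], max=8
Drop 5: S rot1 at col 3 lands with bottom-row=7; cleared 1 line(s) (total 1); column heights now [3 6 7 9 8], max=9
Drop 6: J rot1 at col 1 lands with bottom-row=6; cleared 0 line(s) (total 1); column heights now [3 9 9 9 8], max=9

Answer: 1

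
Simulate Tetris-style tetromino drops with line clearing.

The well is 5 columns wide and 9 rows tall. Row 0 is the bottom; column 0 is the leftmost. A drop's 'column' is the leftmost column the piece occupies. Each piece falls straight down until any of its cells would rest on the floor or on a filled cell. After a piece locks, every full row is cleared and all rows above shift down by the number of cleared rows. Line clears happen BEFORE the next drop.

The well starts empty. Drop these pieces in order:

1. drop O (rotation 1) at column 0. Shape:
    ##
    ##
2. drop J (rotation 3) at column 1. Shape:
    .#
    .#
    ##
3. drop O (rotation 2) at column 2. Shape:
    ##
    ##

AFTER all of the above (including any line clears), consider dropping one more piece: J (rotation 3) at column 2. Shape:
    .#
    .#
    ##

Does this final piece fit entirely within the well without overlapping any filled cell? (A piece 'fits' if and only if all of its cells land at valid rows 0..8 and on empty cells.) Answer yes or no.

Answer: no

Derivation:
Drop 1: O rot1 at col 0 lands with bottom-row=0; cleared 0 line(s) (total 0); column heights now [2 2 0 0 0], max=2
Drop 2: J rot3 at col 1 lands with bottom-row=2; cleared 0 line(s) (total 0); column heights now [2 3 5 0 0], max=5
Drop 3: O rot2 at col 2 lands with bottom-row=5; cleared 0 line(s) (total 0); column heights now [2 3 7 7 0], max=7
Test piece J rot3 at col 2 (width 2): heights before test = [2 3 7 7 0]; fits = False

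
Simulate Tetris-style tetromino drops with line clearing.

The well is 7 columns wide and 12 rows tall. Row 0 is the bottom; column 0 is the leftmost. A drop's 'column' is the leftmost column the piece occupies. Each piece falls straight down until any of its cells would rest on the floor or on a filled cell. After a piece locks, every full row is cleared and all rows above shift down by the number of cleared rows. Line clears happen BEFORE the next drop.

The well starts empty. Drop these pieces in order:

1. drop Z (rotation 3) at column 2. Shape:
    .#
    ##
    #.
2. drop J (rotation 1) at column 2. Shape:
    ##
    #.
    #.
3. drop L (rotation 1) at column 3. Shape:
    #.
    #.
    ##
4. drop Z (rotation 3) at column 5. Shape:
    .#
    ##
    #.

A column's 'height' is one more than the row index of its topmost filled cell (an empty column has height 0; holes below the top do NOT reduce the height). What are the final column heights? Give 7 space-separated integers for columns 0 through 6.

Drop 1: Z rot3 at col 2 lands with bottom-row=0; cleared 0 line(s) (total 0); column heights now [0 0 2 3 0 0 0], max=3
Drop 2: J rot1 at col 2 lands with bottom-row=2; cleared 0 line(s) (total 0); column heights now [0 0 5 5 0 0 0], max=5
Drop 3: L rot1 at col 3 lands with bottom-row=5; cleared 0 line(s) (total 0); column heights now [0 0 5 8 6 0 0], max=8
Drop 4: Z rot3 at col 5 lands with bottom-row=0; cleared 0 line(s) (total 0); column heights now [0 0 5 8 6 2 3], max=8

Answer: 0 0 5 8 6 2 3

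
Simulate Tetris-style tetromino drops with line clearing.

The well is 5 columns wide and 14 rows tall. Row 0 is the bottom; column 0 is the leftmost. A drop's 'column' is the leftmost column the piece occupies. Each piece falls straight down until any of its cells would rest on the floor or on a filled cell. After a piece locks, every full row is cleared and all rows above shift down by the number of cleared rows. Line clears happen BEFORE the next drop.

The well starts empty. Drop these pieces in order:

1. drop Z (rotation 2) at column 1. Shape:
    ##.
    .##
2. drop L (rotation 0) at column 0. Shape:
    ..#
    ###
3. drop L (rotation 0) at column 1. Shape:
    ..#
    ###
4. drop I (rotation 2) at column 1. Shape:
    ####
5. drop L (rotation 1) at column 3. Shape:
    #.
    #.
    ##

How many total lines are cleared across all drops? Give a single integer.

Answer: 0

Derivation:
Drop 1: Z rot2 at col 1 lands with bottom-row=0; cleared 0 line(s) (total 0); column heights now [0 2 2 1 0], max=2
Drop 2: L rot0 at col 0 lands with bottom-row=2; cleared 0 line(s) (total 0); column heights now [3 3 4 1 0], max=4
Drop 3: L rot0 at col 1 lands with bottom-row=4; cleared 0 line(s) (total 0); column heights now [3 5 5 6 0], max=6
Drop 4: I rot2 at col 1 lands with bottom-row=6; cleared 0 line(s) (total 0); column heights now [3 7 7 7 7], max=7
Drop 5: L rot1 at col 3 lands with bottom-row=7; cleared 0 line(s) (total 0); column heights now [3 7 7 10 8], max=10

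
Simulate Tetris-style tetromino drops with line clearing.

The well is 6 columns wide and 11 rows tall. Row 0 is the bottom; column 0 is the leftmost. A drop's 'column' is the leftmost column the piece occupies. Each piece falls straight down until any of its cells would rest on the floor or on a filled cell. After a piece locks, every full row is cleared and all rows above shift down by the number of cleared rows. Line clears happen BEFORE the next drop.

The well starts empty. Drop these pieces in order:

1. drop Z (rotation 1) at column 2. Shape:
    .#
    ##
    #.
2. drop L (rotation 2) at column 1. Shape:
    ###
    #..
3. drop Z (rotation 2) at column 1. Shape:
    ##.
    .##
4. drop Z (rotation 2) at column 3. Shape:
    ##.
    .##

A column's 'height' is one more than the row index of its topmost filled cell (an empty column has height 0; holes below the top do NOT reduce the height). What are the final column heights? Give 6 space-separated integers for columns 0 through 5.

Drop 1: Z rot1 at col 2 lands with bottom-row=0; cleared 0 line(s) (total 0); column heights now [0 0 2 3 0 0], max=3
Drop 2: L rot2 at col 1 lands with bottom-row=2; cleared 0 line(s) (total 0); column heights now [0 4 4 4 0 0], max=4
Drop 3: Z rot2 at col 1 lands with bottom-row=4; cleared 0 line(s) (total 0); column heights now [0 6 6 5 0 0], max=6
Drop 4: Z rot2 at col 3 lands with bottom-row=4; cleared 0 line(s) (total 0); column heights now [0 6 6 6 6 5], max=6

Answer: 0 6 6 6 6 5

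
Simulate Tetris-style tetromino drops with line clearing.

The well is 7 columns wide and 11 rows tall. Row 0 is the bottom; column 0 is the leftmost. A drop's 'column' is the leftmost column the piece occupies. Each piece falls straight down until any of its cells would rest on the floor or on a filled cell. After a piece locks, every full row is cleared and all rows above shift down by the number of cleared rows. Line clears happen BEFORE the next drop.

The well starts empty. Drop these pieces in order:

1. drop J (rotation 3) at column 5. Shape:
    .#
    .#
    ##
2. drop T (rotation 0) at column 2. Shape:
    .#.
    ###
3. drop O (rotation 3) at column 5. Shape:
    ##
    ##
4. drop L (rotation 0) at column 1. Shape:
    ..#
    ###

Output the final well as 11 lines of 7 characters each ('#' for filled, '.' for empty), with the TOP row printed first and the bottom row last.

Answer: .......
.......
.......
.......
.......
.......
.....##
...#.##
.###..#
...#..#
..#####

Derivation:
Drop 1: J rot3 at col 5 lands with bottom-row=0; cleared 0 line(s) (total 0); column heights now [0 0 0 0 0 1 3], max=3
Drop 2: T rot0 at col 2 lands with bottom-row=0; cleared 0 line(s) (total 0); column heights now [0 0 1 2 1 1 3], max=3
Drop 3: O rot3 at col 5 lands with bottom-row=3; cleared 0 line(s) (total 0); column heights now [0 0 1 2 1 5 5], max=5
Drop 4: L rot0 at col 1 lands with bottom-row=2; cleared 0 line(s) (total 0); column heights now [0 3 3 4 1 5 5], max=5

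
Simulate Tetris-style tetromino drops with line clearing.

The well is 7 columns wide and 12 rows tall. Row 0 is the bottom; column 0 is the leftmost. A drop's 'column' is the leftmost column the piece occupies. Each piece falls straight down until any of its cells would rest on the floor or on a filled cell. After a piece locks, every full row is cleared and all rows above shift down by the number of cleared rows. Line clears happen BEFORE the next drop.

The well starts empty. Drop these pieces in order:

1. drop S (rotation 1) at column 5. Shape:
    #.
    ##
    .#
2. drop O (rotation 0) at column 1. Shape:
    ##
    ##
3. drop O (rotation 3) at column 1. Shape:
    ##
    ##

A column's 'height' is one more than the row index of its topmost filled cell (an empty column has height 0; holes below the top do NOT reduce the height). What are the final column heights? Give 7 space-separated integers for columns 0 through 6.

Answer: 0 4 4 0 0 3 2

Derivation:
Drop 1: S rot1 at col 5 lands with bottom-row=0; cleared 0 line(s) (total 0); column heights now [0 0 0 0 0 3 2], max=3
Drop 2: O rot0 at col 1 lands with bottom-row=0; cleared 0 line(s) (total 0); column heights now [0 2 2 0 0 3 2], max=3
Drop 3: O rot3 at col 1 lands with bottom-row=2; cleared 0 line(s) (total 0); column heights now [0 4 4 0 0 3 2], max=4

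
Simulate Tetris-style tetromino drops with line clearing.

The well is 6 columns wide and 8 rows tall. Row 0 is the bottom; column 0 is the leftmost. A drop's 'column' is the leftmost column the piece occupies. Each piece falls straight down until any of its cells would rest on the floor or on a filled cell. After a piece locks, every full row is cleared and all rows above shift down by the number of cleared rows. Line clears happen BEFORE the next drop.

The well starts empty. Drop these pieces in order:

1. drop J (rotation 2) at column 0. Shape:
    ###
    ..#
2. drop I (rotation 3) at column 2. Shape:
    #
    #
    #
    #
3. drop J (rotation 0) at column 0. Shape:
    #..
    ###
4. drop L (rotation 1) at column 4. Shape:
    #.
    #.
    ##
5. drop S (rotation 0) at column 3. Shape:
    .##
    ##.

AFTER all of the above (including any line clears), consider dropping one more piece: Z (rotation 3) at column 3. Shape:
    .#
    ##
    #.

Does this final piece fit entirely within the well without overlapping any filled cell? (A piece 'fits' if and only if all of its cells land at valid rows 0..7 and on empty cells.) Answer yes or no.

Drop 1: J rot2 at col 0 lands with bottom-row=0; cleared 0 line(s) (total 0); column heights now [2 2 2 0 0 0], max=2
Drop 2: I rot3 at col 2 lands with bottom-row=2; cleared 0 line(s) (total 0); column heights now [2 2 6 0 0 0], max=6
Drop 3: J rot0 at col 0 lands with bottom-row=6; cleared 0 line(s) (total 0); column heights now [8 7 7 0 0 0], max=8
Drop 4: L rot1 at col 4 lands with bottom-row=0; cleared 0 line(s) (total 0); column heights now [8 7 7 0 3 1], max=8
Drop 5: S rot0 at col 3 lands with bottom-row=3; cleared 0 line(s) (total 0); column heights now [8 7 7 4 5 5], max=8
Test piece Z rot3 at col 3 (width 2): heights before test = [8 7 7 4 5 5]; fits = True

Answer: yes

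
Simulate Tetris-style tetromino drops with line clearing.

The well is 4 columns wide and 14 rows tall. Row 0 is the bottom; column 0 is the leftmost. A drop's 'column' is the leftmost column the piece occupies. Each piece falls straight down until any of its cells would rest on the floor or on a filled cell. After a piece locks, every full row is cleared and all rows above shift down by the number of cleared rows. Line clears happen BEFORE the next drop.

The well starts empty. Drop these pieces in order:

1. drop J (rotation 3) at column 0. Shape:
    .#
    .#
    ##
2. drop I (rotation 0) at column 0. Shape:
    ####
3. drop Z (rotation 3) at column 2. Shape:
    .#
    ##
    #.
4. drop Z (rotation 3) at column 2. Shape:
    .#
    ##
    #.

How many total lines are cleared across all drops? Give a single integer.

Drop 1: J rot3 at col 0 lands with bottom-row=0; cleared 0 line(s) (total 0); column heights now [1 3 0 0], max=3
Drop 2: I rot0 at col 0 lands with bottom-row=3; cleared 1 line(s) (total 1); column heights now [1 3 0 0], max=3
Drop 3: Z rot3 at col 2 lands with bottom-row=0; cleared 0 line(s) (total 1); column heights now [1 3 2 3], max=3
Drop 4: Z rot3 at col 2 lands with bottom-row=2; cleared 0 line(s) (total 1); column heights now [1 3 4 5], max=5

Answer: 1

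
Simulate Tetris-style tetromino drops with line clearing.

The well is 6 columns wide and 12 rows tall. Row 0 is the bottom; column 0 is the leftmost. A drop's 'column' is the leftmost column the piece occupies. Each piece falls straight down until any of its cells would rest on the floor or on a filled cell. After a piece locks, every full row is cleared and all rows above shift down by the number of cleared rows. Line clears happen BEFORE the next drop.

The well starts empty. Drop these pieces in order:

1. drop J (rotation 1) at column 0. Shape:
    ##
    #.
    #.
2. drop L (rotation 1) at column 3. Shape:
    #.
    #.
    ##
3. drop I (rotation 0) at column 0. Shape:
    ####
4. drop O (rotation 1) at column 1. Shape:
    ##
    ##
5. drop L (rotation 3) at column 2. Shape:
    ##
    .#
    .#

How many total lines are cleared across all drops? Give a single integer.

Drop 1: J rot1 at col 0 lands with bottom-row=0; cleared 0 line(s) (total 0); column heights now [3 3 0 0 0 0], max=3
Drop 2: L rot1 at col 3 lands with bottom-row=0; cleared 0 line(s) (total 0); column heights now [3 3 0 3 1 0], max=3
Drop 3: I rot0 at col 0 lands with bottom-row=3; cleared 0 line(s) (total 0); column heights now [4 4 4 4 1 0], max=4
Drop 4: O rot1 at col 1 lands with bottom-row=4; cleared 0 line(s) (total 0); column heights now [4 6 6 4 1 0], max=6
Drop 5: L rot3 at col 2 lands with bottom-row=4; cleared 0 line(s) (total 0); column heights now [4 6 7 7 1 0], max=7

Answer: 0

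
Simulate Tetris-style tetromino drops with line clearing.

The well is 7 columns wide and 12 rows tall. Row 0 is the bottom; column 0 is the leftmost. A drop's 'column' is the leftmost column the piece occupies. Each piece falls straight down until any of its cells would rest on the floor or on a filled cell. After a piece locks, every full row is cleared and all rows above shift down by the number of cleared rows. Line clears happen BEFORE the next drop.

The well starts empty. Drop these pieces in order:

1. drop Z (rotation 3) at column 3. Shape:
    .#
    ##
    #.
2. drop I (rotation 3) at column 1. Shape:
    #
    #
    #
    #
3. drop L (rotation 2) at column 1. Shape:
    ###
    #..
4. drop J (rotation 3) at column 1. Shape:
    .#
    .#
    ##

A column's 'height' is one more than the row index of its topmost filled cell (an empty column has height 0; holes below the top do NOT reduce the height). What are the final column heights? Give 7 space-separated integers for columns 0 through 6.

Answer: 0 7 9 6 3 0 0

Derivation:
Drop 1: Z rot3 at col 3 lands with bottom-row=0; cleared 0 line(s) (total 0); column heights now [0 0 0 2 3 0 0], max=3
Drop 2: I rot3 at col 1 lands with bottom-row=0; cleared 0 line(s) (total 0); column heights now [0 4 0 2 3 0 0], max=4
Drop 3: L rot2 at col 1 lands with bottom-row=4; cleared 0 line(s) (total 0); column heights now [0 6 6 6 3 0 0], max=6
Drop 4: J rot3 at col 1 lands with bottom-row=6; cleared 0 line(s) (total 0); column heights now [0 7 9 6 3 0 0], max=9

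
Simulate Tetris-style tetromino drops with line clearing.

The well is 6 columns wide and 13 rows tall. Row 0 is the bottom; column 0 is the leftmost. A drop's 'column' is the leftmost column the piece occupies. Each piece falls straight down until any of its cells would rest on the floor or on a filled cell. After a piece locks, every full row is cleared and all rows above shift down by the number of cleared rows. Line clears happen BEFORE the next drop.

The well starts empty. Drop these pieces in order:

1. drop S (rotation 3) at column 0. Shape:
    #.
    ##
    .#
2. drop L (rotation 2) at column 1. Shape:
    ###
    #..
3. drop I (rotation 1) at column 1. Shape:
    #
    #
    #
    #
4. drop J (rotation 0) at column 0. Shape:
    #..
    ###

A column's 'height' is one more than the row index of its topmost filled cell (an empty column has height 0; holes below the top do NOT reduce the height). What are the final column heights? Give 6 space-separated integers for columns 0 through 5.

Answer: 10 9 9 4 0 0

Derivation:
Drop 1: S rot3 at col 0 lands with bottom-row=0; cleared 0 line(s) (total 0); column heights now [3 2 0 0 0 0], max=3
Drop 2: L rot2 at col 1 lands with bottom-row=2; cleared 0 line(s) (total 0); column heights now [3 4 4 4 0 0], max=4
Drop 3: I rot1 at col 1 lands with bottom-row=4; cleared 0 line(s) (total 0); column heights now [3 8 4 4 0 0], max=8
Drop 4: J rot0 at col 0 lands with bottom-row=8; cleared 0 line(s) (total 0); column heights now [10 9 9 4 0 0], max=10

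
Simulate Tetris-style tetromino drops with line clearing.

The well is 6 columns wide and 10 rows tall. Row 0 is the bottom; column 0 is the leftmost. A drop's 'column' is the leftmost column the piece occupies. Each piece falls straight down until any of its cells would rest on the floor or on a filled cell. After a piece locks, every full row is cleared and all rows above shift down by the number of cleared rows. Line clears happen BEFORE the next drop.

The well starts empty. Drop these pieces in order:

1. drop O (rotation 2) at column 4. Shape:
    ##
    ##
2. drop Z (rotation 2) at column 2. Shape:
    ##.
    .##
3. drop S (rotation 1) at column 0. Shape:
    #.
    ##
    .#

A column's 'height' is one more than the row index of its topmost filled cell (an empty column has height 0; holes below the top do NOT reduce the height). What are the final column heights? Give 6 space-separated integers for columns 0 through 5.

Answer: 3 2 4 4 3 2

Derivation:
Drop 1: O rot2 at col 4 lands with bottom-row=0; cleared 0 line(s) (total 0); column heights now [0 0 0 0 2 2], max=2
Drop 2: Z rot2 at col 2 lands with bottom-row=2; cleared 0 line(s) (total 0); column heights now [0 0 4 4 3 2], max=4
Drop 3: S rot1 at col 0 lands with bottom-row=0; cleared 0 line(s) (total 0); column heights now [3 2 4 4 3 2], max=4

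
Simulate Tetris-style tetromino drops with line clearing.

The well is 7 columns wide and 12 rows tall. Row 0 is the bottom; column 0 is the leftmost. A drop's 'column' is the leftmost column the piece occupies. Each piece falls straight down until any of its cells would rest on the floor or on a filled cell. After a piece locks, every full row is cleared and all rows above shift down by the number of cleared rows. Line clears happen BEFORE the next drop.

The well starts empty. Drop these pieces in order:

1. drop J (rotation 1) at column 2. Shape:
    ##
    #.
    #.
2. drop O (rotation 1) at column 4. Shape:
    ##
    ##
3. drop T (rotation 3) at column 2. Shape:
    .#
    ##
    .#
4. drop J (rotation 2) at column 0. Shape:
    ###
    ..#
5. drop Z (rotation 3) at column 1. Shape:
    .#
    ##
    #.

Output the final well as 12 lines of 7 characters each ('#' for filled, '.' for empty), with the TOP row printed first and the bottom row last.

Drop 1: J rot1 at col 2 lands with bottom-row=0; cleared 0 line(s) (total 0); column heights now [0 0 3 3 0 0 0], max=3
Drop 2: O rot1 at col 4 lands with bottom-row=0; cleared 0 line(s) (total 0); column heights now [0 0 3 3 2 2 0], max=3
Drop 3: T rot3 at col 2 lands with bottom-row=3; cleared 0 line(s) (total 0); column heights now [0 0 5 6 2 2 0], max=6
Drop 4: J rot2 at col 0 lands with bottom-row=5; cleared 0 line(s) (total 0); column heights now [7 7 7 6 2 2 0], max=7
Drop 5: Z rot3 at col 1 lands with bottom-row=7; cleared 0 line(s) (total 0); column heights now [7 9 10 6 2 2 0], max=10

Answer: .......
.......
..#....
.##....
.#.....
###....
..##...
..##...
...#...
..##...
..#.##.
..#.##.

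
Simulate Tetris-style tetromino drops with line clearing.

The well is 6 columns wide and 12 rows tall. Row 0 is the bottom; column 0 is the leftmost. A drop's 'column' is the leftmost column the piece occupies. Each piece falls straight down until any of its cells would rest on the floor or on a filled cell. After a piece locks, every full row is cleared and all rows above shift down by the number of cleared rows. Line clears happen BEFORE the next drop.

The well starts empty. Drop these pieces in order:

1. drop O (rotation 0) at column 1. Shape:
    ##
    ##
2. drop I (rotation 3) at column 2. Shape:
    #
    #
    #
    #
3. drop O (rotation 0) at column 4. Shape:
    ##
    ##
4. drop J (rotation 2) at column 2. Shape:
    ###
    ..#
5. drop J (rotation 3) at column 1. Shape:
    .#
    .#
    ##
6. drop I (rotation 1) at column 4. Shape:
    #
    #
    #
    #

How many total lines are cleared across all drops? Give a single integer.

Answer: 0

Derivation:
Drop 1: O rot0 at col 1 lands with bottom-row=0; cleared 0 line(s) (total 0); column heights now [0 2 2 0 0 0], max=2
Drop 2: I rot3 at col 2 lands with bottom-row=2; cleared 0 line(s) (total 0); column heights now [0 2 6 0 0 0], max=6
Drop 3: O rot0 at col 4 lands with bottom-row=0; cleared 0 line(s) (total 0); column heights now [0 2 6 0 2 2], max=6
Drop 4: J rot2 at col 2 lands with bottom-row=5; cleared 0 line(s) (total 0); column heights now [0 2 7 7 7 2], max=7
Drop 5: J rot3 at col 1 lands with bottom-row=7; cleared 0 line(s) (total 0); column heights now [0 8 10 7 7 2], max=10
Drop 6: I rot1 at col 4 lands with bottom-row=7; cleared 0 line(s) (total 0); column heights now [0 8 10 7 11 2], max=11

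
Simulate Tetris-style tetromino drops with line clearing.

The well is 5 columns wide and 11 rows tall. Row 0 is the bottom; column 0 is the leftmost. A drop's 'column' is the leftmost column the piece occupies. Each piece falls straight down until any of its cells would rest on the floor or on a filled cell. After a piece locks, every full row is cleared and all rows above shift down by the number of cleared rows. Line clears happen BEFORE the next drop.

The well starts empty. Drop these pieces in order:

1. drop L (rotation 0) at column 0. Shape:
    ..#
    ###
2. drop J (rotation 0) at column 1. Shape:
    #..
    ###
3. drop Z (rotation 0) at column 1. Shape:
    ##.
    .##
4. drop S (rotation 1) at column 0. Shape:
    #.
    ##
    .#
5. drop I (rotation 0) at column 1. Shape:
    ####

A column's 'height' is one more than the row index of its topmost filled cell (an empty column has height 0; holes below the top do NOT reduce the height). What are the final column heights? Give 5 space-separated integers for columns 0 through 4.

Drop 1: L rot0 at col 0 lands with bottom-row=0; cleared 0 line(s) (total 0); column heights now [1 1 2 0 0], max=2
Drop 2: J rot0 at col 1 lands with bottom-row=2; cleared 0 line(s) (total 0); column heights now [1 4 3 3 0], max=4
Drop 3: Z rot0 at col 1 lands with bottom-row=3; cleared 0 line(s) (total 0); column heights now [1 5 5 4 0], max=5
Drop 4: S rot1 at col 0 lands with bottom-row=5; cleared 0 line(s) (total 0); column heights now [8 7 5 4 0], max=8
Drop 5: I rot0 at col 1 lands with bottom-row=7; cleared 1 line(s) (total 1); column heights now [7 7 5 4 0], max=7

Answer: 7 7 5 4 0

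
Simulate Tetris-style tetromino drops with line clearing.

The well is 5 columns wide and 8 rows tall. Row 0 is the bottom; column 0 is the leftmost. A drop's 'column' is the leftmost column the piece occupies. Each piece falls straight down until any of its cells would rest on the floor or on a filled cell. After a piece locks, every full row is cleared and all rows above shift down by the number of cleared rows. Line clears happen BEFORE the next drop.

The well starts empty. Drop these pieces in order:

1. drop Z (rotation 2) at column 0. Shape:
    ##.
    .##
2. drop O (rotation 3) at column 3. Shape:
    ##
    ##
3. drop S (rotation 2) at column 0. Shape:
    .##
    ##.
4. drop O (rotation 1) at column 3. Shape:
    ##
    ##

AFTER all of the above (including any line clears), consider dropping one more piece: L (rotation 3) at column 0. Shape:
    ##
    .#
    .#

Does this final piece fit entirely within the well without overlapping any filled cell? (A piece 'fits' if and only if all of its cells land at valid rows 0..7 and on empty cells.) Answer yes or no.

Answer: yes

Derivation:
Drop 1: Z rot2 at col 0 lands with bottom-row=0; cleared 0 line(s) (total 0); column heights now [2 2 1 0 0], max=2
Drop 2: O rot3 at col 3 lands with bottom-row=0; cleared 0 line(s) (total 0); column heights now [2 2 1 2 2], max=2
Drop 3: S rot2 at col 0 lands with bottom-row=2; cleared 0 line(s) (total 0); column heights now [3 4 4 2 2], max=4
Drop 4: O rot1 at col 3 lands with bottom-row=2; cleared 0 line(s) (total 0); column heights now [3 4 4 4 4], max=4
Test piece L rot3 at col 0 (width 2): heights before test = [3 4 4 4 4]; fits = True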